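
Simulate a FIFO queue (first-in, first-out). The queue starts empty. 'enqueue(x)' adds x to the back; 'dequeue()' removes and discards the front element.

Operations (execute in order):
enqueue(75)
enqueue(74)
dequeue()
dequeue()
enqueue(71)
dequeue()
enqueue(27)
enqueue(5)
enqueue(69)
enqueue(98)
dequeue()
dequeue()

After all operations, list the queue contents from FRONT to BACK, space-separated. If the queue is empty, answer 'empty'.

Answer: 69 98

Derivation:
enqueue(75): [75]
enqueue(74): [75, 74]
dequeue(): [74]
dequeue(): []
enqueue(71): [71]
dequeue(): []
enqueue(27): [27]
enqueue(5): [27, 5]
enqueue(69): [27, 5, 69]
enqueue(98): [27, 5, 69, 98]
dequeue(): [5, 69, 98]
dequeue(): [69, 98]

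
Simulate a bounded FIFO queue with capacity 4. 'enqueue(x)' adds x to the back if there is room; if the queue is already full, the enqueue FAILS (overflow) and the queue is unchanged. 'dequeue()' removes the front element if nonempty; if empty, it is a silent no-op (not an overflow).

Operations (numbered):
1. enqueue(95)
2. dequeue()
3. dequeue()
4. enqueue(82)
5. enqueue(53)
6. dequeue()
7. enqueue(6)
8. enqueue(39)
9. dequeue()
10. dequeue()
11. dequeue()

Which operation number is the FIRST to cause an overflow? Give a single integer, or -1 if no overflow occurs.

1. enqueue(95): size=1
2. dequeue(): size=0
3. dequeue(): empty, no-op, size=0
4. enqueue(82): size=1
5. enqueue(53): size=2
6. dequeue(): size=1
7. enqueue(6): size=2
8. enqueue(39): size=3
9. dequeue(): size=2
10. dequeue(): size=1
11. dequeue(): size=0

Answer: -1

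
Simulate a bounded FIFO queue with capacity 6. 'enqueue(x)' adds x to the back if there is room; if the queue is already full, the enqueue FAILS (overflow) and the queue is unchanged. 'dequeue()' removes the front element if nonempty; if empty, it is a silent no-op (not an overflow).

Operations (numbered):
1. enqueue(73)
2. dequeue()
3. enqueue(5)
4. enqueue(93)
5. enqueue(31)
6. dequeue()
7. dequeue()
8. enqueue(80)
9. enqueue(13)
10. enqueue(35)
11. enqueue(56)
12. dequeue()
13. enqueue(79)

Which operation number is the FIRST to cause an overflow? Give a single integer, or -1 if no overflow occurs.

Answer: -1

Derivation:
1. enqueue(73): size=1
2. dequeue(): size=0
3. enqueue(5): size=1
4. enqueue(93): size=2
5. enqueue(31): size=3
6. dequeue(): size=2
7. dequeue(): size=1
8. enqueue(80): size=2
9. enqueue(13): size=3
10. enqueue(35): size=4
11. enqueue(56): size=5
12. dequeue(): size=4
13. enqueue(79): size=5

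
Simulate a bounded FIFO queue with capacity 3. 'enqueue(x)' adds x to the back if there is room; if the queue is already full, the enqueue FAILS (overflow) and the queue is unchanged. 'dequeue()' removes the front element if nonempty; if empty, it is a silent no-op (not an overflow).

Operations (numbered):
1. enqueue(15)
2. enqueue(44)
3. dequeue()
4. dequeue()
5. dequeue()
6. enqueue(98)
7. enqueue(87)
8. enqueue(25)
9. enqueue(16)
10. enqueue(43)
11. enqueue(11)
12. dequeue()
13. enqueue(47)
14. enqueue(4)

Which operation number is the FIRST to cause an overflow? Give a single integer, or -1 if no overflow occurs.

Answer: 9

Derivation:
1. enqueue(15): size=1
2. enqueue(44): size=2
3. dequeue(): size=1
4. dequeue(): size=0
5. dequeue(): empty, no-op, size=0
6. enqueue(98): size=1
7. enqueue(87): size=2
8. enqueue(25): size=3
9. enqueue(16): size=3=cap → OVERFLOW (fail)
10. enqueue(43): size=3=cap → OVERFLOW (fail)
11. enqueue(11): size=3=cap → OVERFLOW (fail)
12. dequeue(): size=2
13. enqueue(47): size=3
14. enqueue(4): size=3=cap → OVERFLOW (fail)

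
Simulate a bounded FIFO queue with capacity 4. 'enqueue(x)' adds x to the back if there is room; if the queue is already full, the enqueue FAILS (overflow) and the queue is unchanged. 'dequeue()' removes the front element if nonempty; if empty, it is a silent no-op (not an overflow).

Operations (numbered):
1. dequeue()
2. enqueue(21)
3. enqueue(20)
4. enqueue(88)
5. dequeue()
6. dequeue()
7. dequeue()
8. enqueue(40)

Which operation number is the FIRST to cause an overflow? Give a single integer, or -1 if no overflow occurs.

Answer: -1

Derivation:
1. dequeue(): empty, no-op, size=0
2. enqueue(21): size=1
3. enqueue(20): size=2
4. enqueue(88): size=3
5. dequeue(): size=2
6. dequeue(): size=1
7. dequeue(): size=0
8. enqueue(40): size=1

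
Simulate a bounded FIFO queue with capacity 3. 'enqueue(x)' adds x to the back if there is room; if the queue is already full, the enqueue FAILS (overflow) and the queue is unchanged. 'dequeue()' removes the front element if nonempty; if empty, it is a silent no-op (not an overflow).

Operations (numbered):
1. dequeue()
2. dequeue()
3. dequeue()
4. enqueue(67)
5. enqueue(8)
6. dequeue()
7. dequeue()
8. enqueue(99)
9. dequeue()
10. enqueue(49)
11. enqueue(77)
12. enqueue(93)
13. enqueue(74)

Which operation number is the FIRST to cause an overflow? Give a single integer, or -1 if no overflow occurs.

Answer: 13

Derivation:
1. dequeue(): empty, no-op, size=0
2. dequeue(): empty, no-op, size=0
3. dequeue(): empty, no-op, size=0
4. enqueue(67): size=1
5. enqueue(8): size=2
6. dequeue(): size=1
7. dequeue(): size=0
8. enqueue(99): size=1
9. dequeue(): size=0
10. enqueue(49): size=1
11. enqueue(77): size=2
12. enqueue(93): size=3
13. enqueue(74): size=3=cap → OVERFLOW (fail)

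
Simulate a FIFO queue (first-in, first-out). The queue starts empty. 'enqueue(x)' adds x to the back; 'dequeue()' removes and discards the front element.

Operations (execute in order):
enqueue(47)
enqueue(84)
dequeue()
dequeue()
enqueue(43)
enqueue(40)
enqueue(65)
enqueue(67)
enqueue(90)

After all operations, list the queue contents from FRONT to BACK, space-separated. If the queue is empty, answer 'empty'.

Answer: 43 40 65 67 90

Derivation:
enqueue(47): [47]
enqueue(84): [47, 84]
dequeue(): [84]
dequeue(): []
enqueue(43): [43]
enqueue(40): [43, 40]
enqueue(65): [43, 40, 65]
enqueue(67): [43, 40, 65, 67]
enqueue(90): [43, 40, 65, 67, 90]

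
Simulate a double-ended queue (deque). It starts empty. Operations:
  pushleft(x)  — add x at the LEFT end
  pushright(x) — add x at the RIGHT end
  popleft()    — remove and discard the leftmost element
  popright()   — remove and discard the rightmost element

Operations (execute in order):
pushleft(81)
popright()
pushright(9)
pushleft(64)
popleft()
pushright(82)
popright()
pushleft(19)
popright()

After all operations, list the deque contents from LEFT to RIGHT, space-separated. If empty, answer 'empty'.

pushleft(81): [81]
popright(): []
pushright(9): [9]
pushleft(64): [64, 9]
popleft(): [9]
pushright(82): [9, 82]
popright(): [9]
pushleft(19): [19, 9]
popright(): [19]

Answer: 19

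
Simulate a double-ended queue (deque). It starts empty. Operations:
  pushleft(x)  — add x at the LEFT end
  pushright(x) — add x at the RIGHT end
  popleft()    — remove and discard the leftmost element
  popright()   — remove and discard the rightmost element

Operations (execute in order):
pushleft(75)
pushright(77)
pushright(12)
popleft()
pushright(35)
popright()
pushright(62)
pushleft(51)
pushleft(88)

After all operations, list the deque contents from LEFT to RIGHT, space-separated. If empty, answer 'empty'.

Answer: 88 51 77 12 62

Derivation:
pushleft(75): [75]
pushright(77): [75, 77]
pushright(12): [75, 77, 12]
popleft(): [77, 12]
pushright(35): [77, 12, 35]
popright(): [77, 12]
pushright(62): [77, 12, 62]
pushleft(51): [51, 77, 12, 62]
pushleft(88): [88, 51, 77, 12, 62]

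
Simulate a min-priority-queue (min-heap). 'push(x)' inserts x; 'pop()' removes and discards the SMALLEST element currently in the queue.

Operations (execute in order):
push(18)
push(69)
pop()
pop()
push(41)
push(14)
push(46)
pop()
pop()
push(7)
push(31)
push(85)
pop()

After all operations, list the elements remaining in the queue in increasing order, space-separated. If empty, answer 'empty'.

push(18): heap contents = [18]
push(69): heap contents = [18, 69]
pop() → 18: heap contents = [69]
pop() → 69: heap contents = []
push(41): heap contents = [41]
push(14): heap contents = [14, 41]
push(46): heap contents = [14, 41, 46]
pop() → 14: heap contents = [41, 46]
pop() → 41: heap contents = [46]
push(7): heap contents = [7, 46]
push(31): heap contents = [7, 31, 46]
push(85): heap contents = [7, 31, 46, 85]
pop() → 7: heap contents = [31, 46, 85]

Answer: 31 46 85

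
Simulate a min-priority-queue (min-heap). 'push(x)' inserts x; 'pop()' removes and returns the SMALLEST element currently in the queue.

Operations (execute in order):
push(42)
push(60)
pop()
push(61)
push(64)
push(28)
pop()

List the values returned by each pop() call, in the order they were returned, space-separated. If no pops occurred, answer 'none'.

push(42): heap contents = [42]
push(60): heap contents = [42, 60]
pop() → 42: heap contents = [60]
push(61): heap contents = [60, 61]
push(64): heap contents = [60, 61, 64]
push(28): heap contents = [28, 60, 61, 64]
pop() → 28: heap contents = [60, 61, 64]

Answer: 42 28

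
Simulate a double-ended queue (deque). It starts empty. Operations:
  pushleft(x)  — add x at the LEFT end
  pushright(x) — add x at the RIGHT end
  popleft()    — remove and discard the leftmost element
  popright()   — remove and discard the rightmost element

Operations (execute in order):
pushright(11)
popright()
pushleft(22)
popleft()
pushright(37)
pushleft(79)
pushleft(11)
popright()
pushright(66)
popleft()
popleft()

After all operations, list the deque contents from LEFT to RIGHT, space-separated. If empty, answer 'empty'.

Answer: 66

Derivation:
pushright(11): [11]
popright(): []
pushleft(22): [22]
popleft(): []
pushright(37): [37]
pushleft(79): [79, 37]
pushleft(11): [11, 79, 37]
popright(): [11, 79]
pushright(66): [11, 79, 66]
popleft(): [79, 66]
popleft(): [66]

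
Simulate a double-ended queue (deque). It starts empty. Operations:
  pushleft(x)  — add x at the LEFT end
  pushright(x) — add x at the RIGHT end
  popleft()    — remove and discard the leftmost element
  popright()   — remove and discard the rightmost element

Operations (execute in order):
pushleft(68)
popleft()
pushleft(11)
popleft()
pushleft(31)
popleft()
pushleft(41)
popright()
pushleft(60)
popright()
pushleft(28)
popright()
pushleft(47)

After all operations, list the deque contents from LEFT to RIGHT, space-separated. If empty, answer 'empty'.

Answer: 47

Derivation:
pushleft(68): [68]
popleft(): []
pushleft(11): [11]
popleft(): []
pushleft(31): [31]
popleft(): []
pushleft(41): [41]
popright(): []
pushleft(60): [60]
popright(): []
pushleft(28): [28]
popright(): []
pushleft(47): [47]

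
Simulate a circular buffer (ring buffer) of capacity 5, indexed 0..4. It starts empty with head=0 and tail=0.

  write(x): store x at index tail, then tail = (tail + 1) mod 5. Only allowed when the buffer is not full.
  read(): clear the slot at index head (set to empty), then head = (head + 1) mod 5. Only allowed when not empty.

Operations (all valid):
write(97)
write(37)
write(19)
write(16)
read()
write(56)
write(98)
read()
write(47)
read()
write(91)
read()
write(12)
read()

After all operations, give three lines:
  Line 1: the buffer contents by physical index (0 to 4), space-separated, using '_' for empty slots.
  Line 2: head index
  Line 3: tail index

Answer: 98 47 91 12 _
0
4

Derivation:
write(97): buf=[97 _ _ _ _], head=0, tail=1, size=1
write(37): buf=[97 37 _ _ _], head=0, tail=2, size=2
write(19): buf=[97 37 19 _ _], head=0, tail=3, size=3
write(16): buf=[97 37 19 16 _], head=0, tail=4, size=4
read(): buf=[_ 37 19 16 _], head=1, tail=4, size=3
write(56): buf=[_ 37 19 16 56], head=1, tail=0, size=4
write(98): buf=[98 37 19 16 56], head=1, tail=1, size=5
read(): buf=[98 _ 19 16 56], head=2, tail=1, size=4
write(47): buf=[98 47 19 16 56], head=2, tail=2, size=5
read(): buf=[98 47 _ 16 56], head=3, tail=2, size=4
write(91): buf=[98 47 91 16 56], head=3, tail=3, size=5
read(): buf=[98 47 91 _ 56], head=4, tail=3, size=4
write(12): buf=[98 47 91 12 56], head=4, tail=4, size=5
read(): buf=[98 47 91 12 _], head=0, tail=4, size=4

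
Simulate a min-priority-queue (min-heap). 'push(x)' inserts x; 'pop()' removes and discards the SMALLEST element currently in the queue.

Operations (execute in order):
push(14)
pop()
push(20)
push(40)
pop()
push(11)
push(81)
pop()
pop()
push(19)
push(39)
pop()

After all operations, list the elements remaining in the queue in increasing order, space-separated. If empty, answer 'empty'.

push(14): heap contents = [14]
pop() → 14: heap contents = []
push(20): heap contents = [20]
push(40): heap contents = [20, 40]
pop() → 20: heap contents = [40]
push(11): heap contents = [11, 40]
push(81): heap contents = [11, 40, 81]
pop() → 11: heap contents = [40, 81]
pop() → 40: heap contents = [81]
push(19): heap contents = [19, 81]
push(39): heap contents = [19, 39, 81]
pop() → 19: heap contents = [39, 81]

Answer: 39 81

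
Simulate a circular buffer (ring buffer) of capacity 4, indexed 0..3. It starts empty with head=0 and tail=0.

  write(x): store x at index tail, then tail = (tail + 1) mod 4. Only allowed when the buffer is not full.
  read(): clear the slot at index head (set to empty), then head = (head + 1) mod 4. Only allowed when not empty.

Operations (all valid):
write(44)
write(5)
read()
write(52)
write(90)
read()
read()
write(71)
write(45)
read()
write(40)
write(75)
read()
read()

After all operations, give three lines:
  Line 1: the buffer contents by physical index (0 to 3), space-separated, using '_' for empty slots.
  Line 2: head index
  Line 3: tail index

write(44): buf=[44 _ _ _], head=0, tail=1, size=1
write(5): buf=[44 5 _ _], head=0, tail=2, size=2
read(): buf=[_ 5 _ _], head=1, tail=2, size=1
write(52): buf=[_ 5 52 _], head=1, tail=3, size=2
write(90): buf=[_ 5 52 90], head=1, tail=0, size=3
read(): buf=[_ _ 52 90], head=2, tail=0, size=2
read(): buf=[_ _ _ 90], head=3, tail=0, size=1
write(71): buf=[71 _ _ 90], head=3, tail=1, size=2
write(45): buf=[71 45 _ 90], head=3, tail=2, size=3
read(): buf=[71 45 _ _], head=0, tail=2, size=2
write(40): buf=[71 45 40 _], head=0, tail=3, size=3
write(75): buf=[71 45 40 75], head=0, tail=0, size=4
read(): buf=[_ 45 40 75], head=1, tail=0, size=3
read(): buf=[_ _ 40 75], head=2, tail=0, size=2

Answer: _ _ 40 75
2
0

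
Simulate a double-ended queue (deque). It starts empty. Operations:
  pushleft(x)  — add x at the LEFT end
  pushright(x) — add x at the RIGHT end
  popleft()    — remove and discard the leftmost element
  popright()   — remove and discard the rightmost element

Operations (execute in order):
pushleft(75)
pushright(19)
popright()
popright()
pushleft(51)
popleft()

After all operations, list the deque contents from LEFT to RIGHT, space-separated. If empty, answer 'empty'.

Answer: empty

Derivation:
pushleft(75): [75]
pushright(19): [75, 19]
popright(): [75]
popright(): []
pushleft(51): [51]
popleft(): []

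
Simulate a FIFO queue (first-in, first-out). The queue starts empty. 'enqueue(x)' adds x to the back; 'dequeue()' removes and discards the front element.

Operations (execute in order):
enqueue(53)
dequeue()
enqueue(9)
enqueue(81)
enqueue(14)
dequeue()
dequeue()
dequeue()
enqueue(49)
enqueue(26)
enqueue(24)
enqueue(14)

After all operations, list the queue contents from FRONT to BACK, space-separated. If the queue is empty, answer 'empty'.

enqueue(53): [53]
dequeue(): []
enqueue(9): [9]
enqueue(81): [9, 81]
enqueue(14): [9, 81, 14]
dequeue(): [81, 14]
dequeue(): [14]
dequeue(): []
enqueue(49): [49]
enqueue(26): [49, 26]
enqueue(24): [49, 26, 24]
enqueue(14): [49, 26, 24, 14]

Answer: 49 26 24 14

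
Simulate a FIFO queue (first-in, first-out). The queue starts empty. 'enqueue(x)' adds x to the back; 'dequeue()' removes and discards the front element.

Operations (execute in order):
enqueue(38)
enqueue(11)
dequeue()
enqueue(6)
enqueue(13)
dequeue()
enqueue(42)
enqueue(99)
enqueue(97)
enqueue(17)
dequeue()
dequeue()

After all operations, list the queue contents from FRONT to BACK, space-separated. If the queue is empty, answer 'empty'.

Answer: 42 99 97 17

Derivation:
enqueue(38): [38]
enqueue(11): [38, 11]
dequeue(): [11]
enqueue(6): [11, 6]
enqueue(13): [11, 6, 13]
dequeue(): [6, 13]
enqueue(42): [6, 13, 42]
enqueue(99): [6, 13, 42, 99]
enqueue(97): [6, 13, 42, 99, 97]
enqueue(17): [6, 13, 42, 99, 97, 17]
dequeue(): [13, 42, 99, 97, 17]
dequeue(): [42, 99, 97, 17]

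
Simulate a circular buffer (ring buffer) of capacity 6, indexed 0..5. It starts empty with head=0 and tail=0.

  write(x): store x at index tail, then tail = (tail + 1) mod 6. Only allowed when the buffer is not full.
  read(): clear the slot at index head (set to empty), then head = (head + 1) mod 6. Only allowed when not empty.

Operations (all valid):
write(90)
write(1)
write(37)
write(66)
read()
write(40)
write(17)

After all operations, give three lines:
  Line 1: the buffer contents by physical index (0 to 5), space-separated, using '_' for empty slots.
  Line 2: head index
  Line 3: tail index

Answer: _ 1 37 66 40 17
1
0

Derivation:
write(90): buf=[90 _ _ _ _ _], head=0, tail=1, size=1
write(1): buf=[90 1 _ _ _ _], head=0, tail=2, size=2
write(37): buf=[90 1 37 _ _ _], head=0, tail=3, size=3
write(66): buf=[90 1 37 66 _ _], head=0, tail=4, size=4
read(): buf=[_ 1 37 66 _ _], head=1, tail=4, size=3
write(40): buf=[_ 1 37 66 40 _], head=1, tail=5, size=4
write(17): buf=[_ 1 37 66 40 17], head=1, tail=0, size=5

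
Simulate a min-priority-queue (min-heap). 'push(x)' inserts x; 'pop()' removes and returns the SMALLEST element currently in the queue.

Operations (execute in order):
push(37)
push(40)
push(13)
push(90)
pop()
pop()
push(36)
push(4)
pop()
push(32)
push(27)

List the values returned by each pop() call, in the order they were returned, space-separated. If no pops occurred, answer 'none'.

Answer: 13 37 4

Derivation:
push(37): heap contents = [37]
push(40): heap contents = [37, 40]
push(13): heap contents = [13, 37, 40]
push(90): heap contents = [13, 37, 40, 90]
pop() → 13: heap contents = [37, 40, 90]
pop() → 37: heap contents = [40, 90]
push(36): heap contents = [36, 40, 90]
push(4): heap contents = [4, 36, 40, 90]
pop() → 4: heap contents = [36, 40, 90]
push(32): heap contents = [32, 36, 40, 90]
push(27): heap contents = [27, 32, 36, 40, 90]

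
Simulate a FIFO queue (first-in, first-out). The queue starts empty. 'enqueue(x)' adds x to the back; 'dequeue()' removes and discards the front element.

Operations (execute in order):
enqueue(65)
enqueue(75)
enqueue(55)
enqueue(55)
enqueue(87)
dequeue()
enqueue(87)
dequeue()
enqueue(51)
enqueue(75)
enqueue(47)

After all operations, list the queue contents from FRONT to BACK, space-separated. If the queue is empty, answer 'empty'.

Answer: 55 55 87 87 51 75 47

Derivation:
enqueue(65): [65]
enqueue(75): [65, 75]
enqueue(55): [65, 75, 55]
enqueue(55): [65, 75, 55, 55]
enqueue(87): [65, 75, 55, 55, 87]
dequeue(): [75, 55, 55, 87]
enqueue(87): [75, 55, 55, 87, 87]
dequeue(): [55, 55, 87, 87]
enqueue(51): [55, 55, 87, 87, 51]
enqueue(75): [55, 55, 87, 87, 51, 75]
enqueue(47): [55, 55, 87, 87, 51, 75, 47]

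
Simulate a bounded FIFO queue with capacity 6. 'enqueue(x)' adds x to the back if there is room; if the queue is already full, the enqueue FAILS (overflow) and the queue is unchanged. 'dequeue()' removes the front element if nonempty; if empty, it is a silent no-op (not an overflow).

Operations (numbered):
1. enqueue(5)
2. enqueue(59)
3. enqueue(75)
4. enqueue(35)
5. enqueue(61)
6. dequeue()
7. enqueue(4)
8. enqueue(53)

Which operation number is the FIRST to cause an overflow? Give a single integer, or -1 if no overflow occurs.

Answer: -1

Derivation:
1. enqueue(5): size=1
2. enqueue(59): size=2
3. enqueue(75): size=3
4. enqueue(35): size=4
5. enqueue(61): size=5
6. dequeue(): size=4
7. enqueue(4): size=5
8. enqueue(53): size=6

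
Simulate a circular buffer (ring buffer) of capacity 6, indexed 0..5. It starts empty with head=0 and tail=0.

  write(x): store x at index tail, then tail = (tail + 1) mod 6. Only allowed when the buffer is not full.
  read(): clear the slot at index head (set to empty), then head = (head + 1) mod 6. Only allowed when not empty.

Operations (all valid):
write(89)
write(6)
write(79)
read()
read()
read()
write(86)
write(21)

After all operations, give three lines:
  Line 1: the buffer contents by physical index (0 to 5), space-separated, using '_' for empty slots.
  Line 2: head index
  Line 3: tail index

Answer: _ _ _ 86 21 _
3
5

Derivation:
write(89): buf=[89 _ _ _ _ _], head=0, tail=1, size=1
write(6): buf=[89 6 _ _ _ _], head=0, tail=2, size=2
write(79): buf=[89 6 79 _ _ _], head=0, tail=3, size=3
read(): buf=[_ 6 79 _ _ _], head=1, tail=3, size=2
read(): buf=[_ _ 79 _ _ _], head=2, tail=3, size=1
read(): buf=[_ _ _ _ _ _], head=3, tail=3, size=0
write(86): buf=[_ _ _ 86 _ _], head=3, tail=4, size=1
write(21): buf=[_ _ _ 86 21 _], head=3, tail=5, size=2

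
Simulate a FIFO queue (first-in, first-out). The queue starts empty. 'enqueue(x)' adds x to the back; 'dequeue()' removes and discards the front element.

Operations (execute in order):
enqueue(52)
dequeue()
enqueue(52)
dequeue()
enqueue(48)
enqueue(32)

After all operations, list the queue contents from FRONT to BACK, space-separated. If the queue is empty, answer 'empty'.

Answer: 48 32

Derivation:
enqueue(52): [52]
dequeue(): []
enqueue(52): [52]
dequeue(): []
enqueue(48): [48]
enqueue(32): [48, 32]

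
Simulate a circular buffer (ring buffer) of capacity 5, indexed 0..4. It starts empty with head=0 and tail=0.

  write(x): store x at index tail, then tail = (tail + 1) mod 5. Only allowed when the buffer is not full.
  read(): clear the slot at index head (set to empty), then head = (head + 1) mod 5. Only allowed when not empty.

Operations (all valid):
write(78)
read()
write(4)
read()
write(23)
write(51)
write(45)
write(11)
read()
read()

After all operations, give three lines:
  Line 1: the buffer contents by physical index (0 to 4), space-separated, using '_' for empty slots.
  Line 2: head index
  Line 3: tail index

Answer: 11 _ _ _ 45
4
1

Derivation:
write(78): buf=[78 _ _ _ _], head=0, tail=1, size=1
read(): buf=[_ _ _ _ _], head=1, tail=1, size=0
write(4): buf=[_ 4 _ _ _], head=1, tail=2, size=1
read(): buf=[_ _ _ _ _], head=2, tail=2, size=0
write(23): buf=[_ _ 23 _ _], head=2, tail=3, size=1
write(51): buf=[_ _ 23 51 _], head=2, tail=4, size=2
write(45): buf=[_ _ 23 51 45], head=2, tail=0, size=3
write(11): buf=[11 _ 23 51 45], head=2, tail=1, size=4
read(): buf=[11 _ _ 51 45], head=3, tail=1, size=3
read(): buf=[11 _ _ _ 45], head=4, tail=1, size=2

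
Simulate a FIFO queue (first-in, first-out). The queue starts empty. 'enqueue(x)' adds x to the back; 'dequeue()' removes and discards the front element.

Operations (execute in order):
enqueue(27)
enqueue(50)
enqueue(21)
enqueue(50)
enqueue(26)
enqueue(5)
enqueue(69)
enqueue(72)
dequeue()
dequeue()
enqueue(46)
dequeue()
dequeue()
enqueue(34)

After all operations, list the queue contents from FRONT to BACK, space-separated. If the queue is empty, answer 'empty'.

Answer: 26 5 69 72 46 34

Derivation:
enqueue(27): [27]
enqueue(50): [27, 50]
enqueue(21): [27, 50, 21]
enqueue(50): [27, 50, 21, 50]
enqueue(26): [27, 50, 21, 50, 26]
enqueue(5): [27, 50, 21, 50, 26, 5]
enqueue(69): [27, 50, 21, 50, 26, 5, 69]
enqueue(72): [27, 50, 21, 50, 26, 5, 69, 72]
dequeue(): [50, 21, 50, 26, 5, 69, 72]
dequeue(): [21, 50, 26, 5, 69, 72]
enqueue(46): [21, 50, 26, 5, 69, 72, 46]
dequeue(): [50, 26, 5, 69, 72, 46]
dequeue(): [26, 5, 69, 72, 46]
enqueue(34): [26, 5, 69, 72, 46, 34]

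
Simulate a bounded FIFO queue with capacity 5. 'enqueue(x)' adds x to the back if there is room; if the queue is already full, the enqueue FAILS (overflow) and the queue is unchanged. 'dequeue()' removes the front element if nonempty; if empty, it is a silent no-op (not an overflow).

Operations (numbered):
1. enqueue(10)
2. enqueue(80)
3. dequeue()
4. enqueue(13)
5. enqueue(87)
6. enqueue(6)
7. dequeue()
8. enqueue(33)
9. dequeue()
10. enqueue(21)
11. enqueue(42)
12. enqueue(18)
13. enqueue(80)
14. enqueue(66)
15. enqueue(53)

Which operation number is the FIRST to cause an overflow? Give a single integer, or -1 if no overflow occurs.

1. enqueue(10): size=1
2. enqueue(80): size=2
3. dequeue(): size=1
4. enqueue(13): size=2
5. enqueue(87): size=3
6. enqueue(6): size=4
7. dequeue(): size=3
8. enqueue(33): size=4
9. dequeue(): size=3
10. enqueue(21): size=4
11. enqueue(42): size=5
12. enqueue(18): size=5=cap → OVERFLOW (fail)
13. enqueue(80): size=5=cap → OVERFLOW (fail)
14. enqueue(66): size=5=cap → OVERFLOW (fail)
15. enqueue(53): size=5=cap → OVERFLOW (fail)

Answer: 12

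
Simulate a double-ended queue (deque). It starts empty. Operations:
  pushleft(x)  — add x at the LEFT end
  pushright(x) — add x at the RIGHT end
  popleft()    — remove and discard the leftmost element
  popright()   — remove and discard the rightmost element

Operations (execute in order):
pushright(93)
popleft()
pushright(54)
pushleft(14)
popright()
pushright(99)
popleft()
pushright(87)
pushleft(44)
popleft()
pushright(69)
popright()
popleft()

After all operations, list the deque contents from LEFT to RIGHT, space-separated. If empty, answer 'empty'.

Answer: 87

Derivation:
pushright(93): [93]
popleft(): []
pushright(54): [54]
pushleft(14): [14, 54]
popright(): [14]
pushright(99): [14, 99]
popleft(): [99]
pushright(87): [99, 87]
pushleft(44): [44, 99, 87]
popleft(): [99, 87]
pushright(69): [99, 87, 69]
popright(): [99, 87]
popleft(): [87]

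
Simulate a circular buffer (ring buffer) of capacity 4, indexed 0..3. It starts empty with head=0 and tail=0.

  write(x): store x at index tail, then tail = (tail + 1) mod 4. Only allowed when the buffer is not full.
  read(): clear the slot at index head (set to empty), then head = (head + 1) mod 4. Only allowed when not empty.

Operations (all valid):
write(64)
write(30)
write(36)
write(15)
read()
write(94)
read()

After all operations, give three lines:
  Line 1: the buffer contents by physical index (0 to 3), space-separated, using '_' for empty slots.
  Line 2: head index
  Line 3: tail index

write(64): buf=[64 _ _ _], head=0, tail=1, size=1
write(30): buf=[64 30 _ _], head=0, tail=2, size=2
write(36): buf=[64 30 36 _], head=0, tail=3, size=3
write(15): buf=[64 30 36 15], head=0, tail=0, size=4
read(): buf=[_ 30 36 15], head=1, tail=0, size=3
write(94): buf=[94 30 36 15], head=1, tail=1, size=4
read(): buf=[94 _ 36 15], head=2, tail=1, size=3

Answer: 94 _ 36 15
2
1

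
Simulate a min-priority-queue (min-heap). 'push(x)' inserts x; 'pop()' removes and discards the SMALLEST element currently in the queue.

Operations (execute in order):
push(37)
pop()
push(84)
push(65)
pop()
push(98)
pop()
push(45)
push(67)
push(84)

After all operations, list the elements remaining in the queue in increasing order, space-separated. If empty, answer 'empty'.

Answer: 45 67 84 98

Derivation:
push(37): heap contents = [37]
pop() → 37: heap contents = []
push(84): heap contents = [84]
push(65): heap contents = [65, 84]
pop() → 65: heap contents = [84]
push(98): heap contents = [84, 98]
pop() → 84: heap contents = [98]
push(45): heap contents = [45, 98]
push(67): heap contents = [45, 67, 98]
push(84): heap contents = [45, 67, 84, 98]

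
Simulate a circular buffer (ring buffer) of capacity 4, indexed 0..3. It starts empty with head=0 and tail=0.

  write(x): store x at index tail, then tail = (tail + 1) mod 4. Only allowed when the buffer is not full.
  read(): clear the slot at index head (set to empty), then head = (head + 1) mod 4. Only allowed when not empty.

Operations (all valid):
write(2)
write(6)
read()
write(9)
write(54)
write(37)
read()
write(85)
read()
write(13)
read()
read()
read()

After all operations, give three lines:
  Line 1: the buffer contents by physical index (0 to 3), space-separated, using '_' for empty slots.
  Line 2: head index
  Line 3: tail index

write(2): buf=[2 _ _ _], head=0, tail=1, size=1
write(6): buf=[2 6 _ _], head=0, tail=2, size=2
read(): buf=[_ 6 _ _], head=1, tail=2, size=1
write(9): buf=[_ 6 9 _], head=1, tail=3, size=2
write(54): buf=[_ 6 9 54], head=1, tail=0, size=3
write(37): buf=[37 6 9 54], head=1, tail=1, size=4
read(): buf=[37 _ 9 54], head=2, tail=1, size=3
write(85): buf=[37 85 9 54], head=2, tail=2, size=4
read(): buf=[37 85 _ 54], head=3, tail=2, size=3
write(13): buf=[37 85 13 54], head=3, tail=3, size=4
read(): buf=[37 85 13 _], head=0, tail=3, size=3
read(): buf=[_ 85 13 _], head=1, tail=3, size=2
read(): buf=[_ _ 13 _], head=2, tail=3, size=1

Answer: _ _ 13 _
2
3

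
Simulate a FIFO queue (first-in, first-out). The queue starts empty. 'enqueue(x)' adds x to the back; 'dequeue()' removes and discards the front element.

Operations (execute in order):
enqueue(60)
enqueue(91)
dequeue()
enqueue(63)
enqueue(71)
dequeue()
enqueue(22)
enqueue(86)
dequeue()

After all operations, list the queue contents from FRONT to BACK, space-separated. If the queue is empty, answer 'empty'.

Answer: 71 22 86

Derivation:
enqueue(60): [60]
enqueue(91): [60, 91]
dequeue(): [91]
enqueue(63): [91, 63]
enqueue(71): [91, 63, 71]
dequeue(): [63, 71]
enqueue(22): [63, 71, 22]
enqueue(86): [63, 71, 22, 86]
dequeue(): [71, 22, 86]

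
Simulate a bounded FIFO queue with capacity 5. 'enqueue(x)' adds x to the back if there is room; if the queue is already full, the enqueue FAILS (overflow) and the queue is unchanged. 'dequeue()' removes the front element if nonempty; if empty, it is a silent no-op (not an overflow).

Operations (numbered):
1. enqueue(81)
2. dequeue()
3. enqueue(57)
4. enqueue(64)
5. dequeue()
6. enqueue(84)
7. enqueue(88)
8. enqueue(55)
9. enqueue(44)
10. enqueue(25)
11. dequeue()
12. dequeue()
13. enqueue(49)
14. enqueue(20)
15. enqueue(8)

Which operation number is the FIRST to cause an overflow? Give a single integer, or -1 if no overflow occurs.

Answer: 10

Derivation:
1. enqueue(81): size=1
2. dequeue(): size=0
3. enqueue(57): size=1
4. enqueue(64): size=2
5. dequeue(): size=1
6. enqueue(84): size=2
7. enqueue(88): size=3
8. enqueue(55): size=4
9. enqueue(44): size=5
10. enqueue(25): size=5=cap → OVERFLOW (fail)
11. dequeue(): size=4
12. dequeue(): size=3
13. enqueue(49): size=4
14. enqueue(20): size=5
15. enqueue(8): size=5=cap → OVERFLOW (fail)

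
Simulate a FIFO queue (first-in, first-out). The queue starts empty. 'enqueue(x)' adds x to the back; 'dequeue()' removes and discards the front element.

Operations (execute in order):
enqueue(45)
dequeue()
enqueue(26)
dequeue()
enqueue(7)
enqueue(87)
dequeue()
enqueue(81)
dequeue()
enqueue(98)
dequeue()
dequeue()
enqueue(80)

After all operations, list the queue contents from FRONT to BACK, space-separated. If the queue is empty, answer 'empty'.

Answer: 80

Derivation:
enqueue(45): [45]
dequeue(): []
enqueue(26): [26]
dequeue(): []
enqueue(7): [7]
enqueue(87): [7, 87]
dequeue(): [87]
enqueue(81): [87, 81]
dequeue(): [81]
enqueue(98): [81, 98]
dequeue(): [98]
dequeue(): []
enqueue(80): [80]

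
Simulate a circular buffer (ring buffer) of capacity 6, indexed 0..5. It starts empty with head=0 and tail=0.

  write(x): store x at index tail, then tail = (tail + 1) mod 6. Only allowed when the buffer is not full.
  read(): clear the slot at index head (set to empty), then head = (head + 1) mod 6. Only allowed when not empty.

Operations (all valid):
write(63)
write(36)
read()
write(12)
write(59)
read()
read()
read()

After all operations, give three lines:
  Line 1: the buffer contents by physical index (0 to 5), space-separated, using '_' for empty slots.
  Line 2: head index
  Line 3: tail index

Answer: _ _ _ _ _ _
4
4

Derivation:
write(63): buf=[63 _ _ _ _ _], head=0, tail=1, size=1
write(36): buf=[63 36 _ _ _ _], head=0, tail=2, size=2
read(): buf=[_ 36 _ _ _ _], head=1, tail=2, size=1
write(12): buf=[_ 36 12 _ _ _], head=1, tail=3, size=2
write(59): buf=[_ 36 12 59 _ _], head=1, tail=4, size=3
read(): buf=[_ _ 12 59 _ _], head=2, tail=4, size=2
read(): buf=[_ _ _ 59 _ _], head=3, tail=4, size=1
read(): buf=[_ _ _ _ _ _], head=4, tail=4, size=0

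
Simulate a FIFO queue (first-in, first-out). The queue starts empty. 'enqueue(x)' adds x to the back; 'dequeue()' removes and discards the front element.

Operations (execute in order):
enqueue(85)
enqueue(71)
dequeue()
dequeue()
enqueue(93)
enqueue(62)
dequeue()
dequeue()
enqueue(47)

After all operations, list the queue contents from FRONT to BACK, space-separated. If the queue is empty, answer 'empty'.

enqueue(85): [85]
enqueue(71): [85, 71]
dequeue(): [71]
dequeue(): []
enqueue(93): [93]
enqueue(62): [93, 62]
dequeue(): [62]
dequeue(): []
enqueue(47): [47]

Answer: 47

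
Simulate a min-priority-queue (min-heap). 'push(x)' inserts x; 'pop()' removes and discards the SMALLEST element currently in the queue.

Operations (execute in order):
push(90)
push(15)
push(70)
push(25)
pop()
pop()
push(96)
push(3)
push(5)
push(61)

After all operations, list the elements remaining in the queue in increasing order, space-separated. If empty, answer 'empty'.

Answer: 3 5 61 70 90 96

Derivation:
push(90): heap contents = [90]
push(15): heap contents = [15, 90]
push(70): heap contents = [15, 70, 90]
push(25): heap contents = [15, 25, 70, 90]
pop() → 15: heap contents = [25, 70, 90]
pop() → 25: heap contents = [70, 90]
push(96): heap contents = [70, 90, 96]
push(3): heap contents = [3, 70, 90, 96]
push(5): heap contents = [3, 5, 70, 90, 96]
push(61): heap contents = [3, 5, 61, 70, 90, 96]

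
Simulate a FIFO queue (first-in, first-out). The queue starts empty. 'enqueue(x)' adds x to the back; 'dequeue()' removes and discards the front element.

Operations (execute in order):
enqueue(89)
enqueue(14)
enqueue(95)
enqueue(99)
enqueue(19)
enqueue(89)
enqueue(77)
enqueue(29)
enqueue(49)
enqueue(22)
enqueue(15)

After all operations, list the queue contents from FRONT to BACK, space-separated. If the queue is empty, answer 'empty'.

enqueue(89): [89]
enqueue(14): [89, 14]
enqueue(95): [89, 14, 95]
enqueue(99): [89, 14, 95, 99]
enqueue(19): [89, 14, 95, 99, 19]
enqueue(89): [89, 14, 95, 99, 19, 89]
enqueue(77): [89, 14, 95, 99, 19, 89, 77]
enqueue(29): [89, 14, 95, 99, 19, 89, 77, 29]
enqueue(49): [89, 14, 95, 99, 19, 89, 77, 29, 49]
enqueue(22): [89, 14, 95, 99, 19, 89, 77, 29, 49, 22]
enqueue(15): [89, 14, 95, 99, 19, 89, 77, 29, 49, 22, 15]

Answer: 89 14 95 99 19 89 77 29 49 22 15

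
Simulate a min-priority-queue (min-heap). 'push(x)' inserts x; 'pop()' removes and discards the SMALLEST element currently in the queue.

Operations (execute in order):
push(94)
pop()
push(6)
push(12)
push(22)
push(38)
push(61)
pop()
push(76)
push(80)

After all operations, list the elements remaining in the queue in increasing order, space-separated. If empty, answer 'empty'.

push(94): heap contents = [94]
pop() → 94: heap contents = []
push(6): heap contents = [6]
push(12): heap contents = [6, 12]
push(22): heap contents = [6, 12, 22]
push(38): heap contents = [6, 12, 22, 38]
push(61): heap contents = [6, 12, 22, 38, 61]
pop() → 6: heap contents = [12, 22, 38, 61]
push(76): heap contents = [12, 22, 38, 61, 76]
push(80): heap contents = [12, 22, 38, 61, 76, 80]

Answer: 12 22 38 61 76 80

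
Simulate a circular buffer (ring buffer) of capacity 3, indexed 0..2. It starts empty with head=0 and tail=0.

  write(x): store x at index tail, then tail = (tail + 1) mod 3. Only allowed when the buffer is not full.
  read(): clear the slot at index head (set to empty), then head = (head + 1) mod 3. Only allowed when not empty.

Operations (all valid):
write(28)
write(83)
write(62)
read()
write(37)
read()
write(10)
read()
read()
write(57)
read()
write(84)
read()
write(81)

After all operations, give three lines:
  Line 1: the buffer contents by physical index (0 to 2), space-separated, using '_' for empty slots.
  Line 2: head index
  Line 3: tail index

Answer: 84 81 _
0
2

Derivation:
write(28): buf=[28 _ _], head=0, tail=1, size=1
write(83): buf=[28 83 _], head=0, tail=2, size=2
write(62): buf=[28 83 62], head=0, tail=0, size=3
read(): buf=[_ 83 62], head=1, tail=0, size=2
write(37): buf=[37 83 62], head=1, tail=1, size=3
read(): buf=[37 _ 62], head=2, tail=1, size=2
write(10): buf=[37 10 62], head=2, tail=2, size=3
read(): buf=[37 10 _], head=0, tail=2, size=2
read(): buf=[_ 10 _], head=1, tail=2, size=1
write(57): buf=[_ 10 57], head=1, tail=0, size=2
read(): buf=[_ _ 57], head=2, tail=0, size=1
write(84): buf=[84 _ 57], head=2, tail=1, size=2
read(): buf=[84 _ _], head=0, tail=1, size=1
write(81): buf=[84 81 _], head=0, tail=2, size=2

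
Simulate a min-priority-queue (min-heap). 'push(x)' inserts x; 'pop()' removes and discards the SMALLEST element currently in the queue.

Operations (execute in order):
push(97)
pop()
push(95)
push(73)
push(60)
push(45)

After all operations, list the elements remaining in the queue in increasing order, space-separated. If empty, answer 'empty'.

push(97): heap contents = [97]
pop() → 97: heap contents = []
push(95): heap contents = [95]
push(73): heap contents = [73, 95]
push(60): heap contents = [60, 73, 95]
push(45): heap contents = [45, 60, 73, 95]

Answer: 45 60 73 95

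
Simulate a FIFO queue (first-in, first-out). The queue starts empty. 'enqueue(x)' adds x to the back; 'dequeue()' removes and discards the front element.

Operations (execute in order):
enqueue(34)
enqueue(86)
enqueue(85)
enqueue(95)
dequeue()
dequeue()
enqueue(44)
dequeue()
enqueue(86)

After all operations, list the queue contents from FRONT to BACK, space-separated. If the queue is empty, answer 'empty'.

enqueue(34): [34]
enqueue(86): [34, 86]
enqueue(85): [34, 86, 85]
enqueue(95): [34, 86, 85, 95]
dequeue(): [86, 85, 95]
dequeue(): [85, 95]
enqueue(44): [85, 95, 44]
dequeue(): [95, 44]
enqueue(86): [95, 44, 86]

Answer: 95 44 86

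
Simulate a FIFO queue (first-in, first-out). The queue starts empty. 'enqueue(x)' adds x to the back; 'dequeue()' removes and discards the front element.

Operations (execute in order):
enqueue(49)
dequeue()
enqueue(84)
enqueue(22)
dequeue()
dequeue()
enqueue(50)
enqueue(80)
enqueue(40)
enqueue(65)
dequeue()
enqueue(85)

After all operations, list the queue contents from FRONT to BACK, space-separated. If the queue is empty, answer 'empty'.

enqueue(49): [49]
dequeue(): []
enqueue(84): [84]
enqueue(22): [84, 22]
dequeue(): [22]
dequeue(): []
enqueue(50): [50]
enqueue(80): [50, 80]
enqueue(40): [50, 80, 40]
enqueue(65): [50, 80, 40, 65]
dequeue(): [80, 40, 65]
enqueue(85): [80, 40, 65, 85]

Answer: 80 40 65 85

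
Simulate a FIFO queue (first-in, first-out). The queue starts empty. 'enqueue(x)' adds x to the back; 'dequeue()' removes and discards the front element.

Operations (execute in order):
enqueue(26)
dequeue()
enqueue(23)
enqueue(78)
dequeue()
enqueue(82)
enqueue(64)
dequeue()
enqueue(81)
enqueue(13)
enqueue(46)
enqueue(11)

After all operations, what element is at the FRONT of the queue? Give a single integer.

enqueue(26): queue = [26]
dequeue(): queue = []
enqueue(23): queue = [23]
enqueue(78): queue = [23, 78]
dequeue(): queue = [78]
enqueue(82): queue = [78, 82]
enqueue(64): queue = [78, 82, 64]
dequeue(): queue = [82, 64]
enqueue(81): queue = [82, 64, 81]
enqueue(13): queue = [82, 64, 81, 13]
enqueue(46): queue = [82, 64, 81, 13, 46]
enqueue(11): queue = [82, 64, 81, 13, 46, 11]

Answer: 82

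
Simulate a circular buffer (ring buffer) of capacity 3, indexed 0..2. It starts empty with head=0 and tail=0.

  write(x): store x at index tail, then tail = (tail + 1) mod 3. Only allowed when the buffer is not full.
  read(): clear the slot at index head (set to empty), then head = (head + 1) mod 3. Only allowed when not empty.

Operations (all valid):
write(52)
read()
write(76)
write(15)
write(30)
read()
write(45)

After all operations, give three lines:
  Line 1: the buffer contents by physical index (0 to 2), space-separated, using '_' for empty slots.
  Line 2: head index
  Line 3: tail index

write(52): buf=[52 _ _], head=0, tail=1, size=1
read(): buf=[_ _ _], head=1, tail=1, size=0
write(76): buf=[_ 76 _], head=1, tail=2, size=1
write(15): buf=[_ 76 15], head=1, tail=0, size=2
write(30): buf=[30 76 15], head=1, tail=1, size=3
read(): buf=[30 _ 15], head=2, tail=1, size=2
write(45): buf=[30 45 15], head=2, tail=2, size=3

Answer: 30 45 15
2
2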